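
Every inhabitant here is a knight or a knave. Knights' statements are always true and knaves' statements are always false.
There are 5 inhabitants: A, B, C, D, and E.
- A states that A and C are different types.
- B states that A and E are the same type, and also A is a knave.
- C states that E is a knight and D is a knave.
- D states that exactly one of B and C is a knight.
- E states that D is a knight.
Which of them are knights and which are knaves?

A is a knight, B is a knave, C is a knave, D is a knave, and E is a knave.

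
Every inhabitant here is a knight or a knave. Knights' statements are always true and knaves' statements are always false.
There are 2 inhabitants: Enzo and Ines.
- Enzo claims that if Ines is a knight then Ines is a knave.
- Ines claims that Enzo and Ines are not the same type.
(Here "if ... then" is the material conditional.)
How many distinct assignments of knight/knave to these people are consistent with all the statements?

Consistent assignments:
  Enzo=knave, Ines=knight

1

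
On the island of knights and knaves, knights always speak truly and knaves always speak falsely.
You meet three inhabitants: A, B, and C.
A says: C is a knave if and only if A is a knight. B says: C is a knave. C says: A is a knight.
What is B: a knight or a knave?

B is a knight.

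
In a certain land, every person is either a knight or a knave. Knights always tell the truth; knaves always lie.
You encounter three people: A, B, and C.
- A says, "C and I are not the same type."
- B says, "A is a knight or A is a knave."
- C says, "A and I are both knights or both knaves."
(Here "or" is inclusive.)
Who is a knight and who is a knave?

A is a knight; "C and I are not the same type" is true, as required.
B (knight): "A is a knight or A is a knave" — true. ✓
C (knave): "A and I are both knights or both knaves" — False. ✓

A is a knight, B is a knight, and C is a knave.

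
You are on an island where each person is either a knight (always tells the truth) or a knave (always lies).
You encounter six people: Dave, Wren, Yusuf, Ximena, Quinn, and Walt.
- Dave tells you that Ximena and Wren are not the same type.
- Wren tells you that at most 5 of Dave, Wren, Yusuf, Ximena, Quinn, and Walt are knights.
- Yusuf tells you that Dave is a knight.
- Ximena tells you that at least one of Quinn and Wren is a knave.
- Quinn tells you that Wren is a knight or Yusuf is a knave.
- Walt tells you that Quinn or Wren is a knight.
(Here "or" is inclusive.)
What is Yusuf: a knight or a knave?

Yusuf is a knight.

Consistent assignments: {Dave=knight, Wren=knight, Yusuf=knight, Ximena=knave, Quinn=knight, Walt=knight}
In every consistent assignment, Yusuf is a knight.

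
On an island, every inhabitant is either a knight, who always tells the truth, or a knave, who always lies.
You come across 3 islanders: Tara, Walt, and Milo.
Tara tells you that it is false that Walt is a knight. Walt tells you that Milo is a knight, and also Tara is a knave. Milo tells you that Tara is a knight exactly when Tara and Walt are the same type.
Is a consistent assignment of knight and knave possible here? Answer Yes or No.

Yes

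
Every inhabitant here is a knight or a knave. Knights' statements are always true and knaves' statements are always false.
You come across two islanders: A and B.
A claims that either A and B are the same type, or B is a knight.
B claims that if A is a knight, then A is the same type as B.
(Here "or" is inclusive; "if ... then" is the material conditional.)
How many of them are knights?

2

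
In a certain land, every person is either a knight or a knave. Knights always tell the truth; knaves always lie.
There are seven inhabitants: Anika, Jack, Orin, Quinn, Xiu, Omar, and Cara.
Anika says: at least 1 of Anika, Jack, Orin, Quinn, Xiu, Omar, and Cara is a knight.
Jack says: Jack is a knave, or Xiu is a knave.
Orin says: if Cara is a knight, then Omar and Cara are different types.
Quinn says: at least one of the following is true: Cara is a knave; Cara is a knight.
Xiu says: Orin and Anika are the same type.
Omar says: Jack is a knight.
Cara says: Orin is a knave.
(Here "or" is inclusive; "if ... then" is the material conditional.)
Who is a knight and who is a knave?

Anika is a knight, Jack is a knight, Orin is a knave, Quinn is a knight, Xiu is a knave, Omar is a knight, and Cara is a knight.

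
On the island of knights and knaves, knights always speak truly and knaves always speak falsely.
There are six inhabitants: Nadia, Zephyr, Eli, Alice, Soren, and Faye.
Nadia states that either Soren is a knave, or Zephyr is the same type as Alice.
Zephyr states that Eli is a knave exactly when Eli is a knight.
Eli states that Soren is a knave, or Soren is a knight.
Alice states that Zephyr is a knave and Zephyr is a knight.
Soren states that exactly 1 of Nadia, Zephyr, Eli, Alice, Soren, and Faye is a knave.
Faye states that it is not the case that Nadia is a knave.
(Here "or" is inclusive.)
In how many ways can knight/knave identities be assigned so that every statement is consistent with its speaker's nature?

Consistent assignments:
  Nadia=knight, Zephyr=knave, Eli=knight, Alice=knave, Soren=knave, Faye=knight

1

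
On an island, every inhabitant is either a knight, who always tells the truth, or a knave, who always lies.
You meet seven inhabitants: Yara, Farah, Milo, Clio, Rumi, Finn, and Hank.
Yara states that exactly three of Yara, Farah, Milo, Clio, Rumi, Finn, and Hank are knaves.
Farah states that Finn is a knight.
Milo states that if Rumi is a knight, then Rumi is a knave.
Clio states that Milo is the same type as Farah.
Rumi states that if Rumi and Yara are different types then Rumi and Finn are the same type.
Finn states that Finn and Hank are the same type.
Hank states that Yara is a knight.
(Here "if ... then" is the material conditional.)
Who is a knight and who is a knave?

As a knight, Yara's statement "exactly three of Yara, Farah, Milo, Clio, Rumi, Finn, and Hank are knaves" should be True; it is.
Farah is a knave, so "Finn is a knight" must be false — and it is.
Milo is a knave, and the claim "if Rumi is a knight, then Rumi is a knave" is indeed false.
Clio (knight): "Milo is the same type as Farah" — True. ✓
Rumi (knight): "if Rumi and Yara are different types then Rumi and Finn are the same type" — True. ✓
Finn is a knave; "Finn and Hank are the same type" is false, as required.
Hank (knight): "Yara is a knight" — True. ✓

Yara is a knight, Farah is a knave, Milo is a knave, Clio is a knight, Rumi is a knight, Finn is a knave, and Hank is a knight.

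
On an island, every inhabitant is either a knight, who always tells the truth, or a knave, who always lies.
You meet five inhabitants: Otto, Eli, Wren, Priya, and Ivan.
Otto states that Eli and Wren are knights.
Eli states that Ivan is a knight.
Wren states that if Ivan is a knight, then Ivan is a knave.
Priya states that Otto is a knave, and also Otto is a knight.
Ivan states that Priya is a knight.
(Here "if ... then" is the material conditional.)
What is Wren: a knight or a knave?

Wren is a knight.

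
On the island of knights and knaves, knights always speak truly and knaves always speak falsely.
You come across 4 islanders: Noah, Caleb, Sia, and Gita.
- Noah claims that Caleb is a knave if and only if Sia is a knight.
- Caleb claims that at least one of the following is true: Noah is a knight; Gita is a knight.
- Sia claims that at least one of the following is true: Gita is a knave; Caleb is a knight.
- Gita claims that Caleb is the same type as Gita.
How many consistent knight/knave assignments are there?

1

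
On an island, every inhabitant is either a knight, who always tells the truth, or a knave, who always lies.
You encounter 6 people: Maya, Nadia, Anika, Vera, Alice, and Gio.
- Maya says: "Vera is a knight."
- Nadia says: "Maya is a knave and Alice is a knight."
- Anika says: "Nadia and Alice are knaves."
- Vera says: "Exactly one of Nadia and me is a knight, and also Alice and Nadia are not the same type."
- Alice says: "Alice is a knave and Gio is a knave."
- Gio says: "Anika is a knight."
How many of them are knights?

2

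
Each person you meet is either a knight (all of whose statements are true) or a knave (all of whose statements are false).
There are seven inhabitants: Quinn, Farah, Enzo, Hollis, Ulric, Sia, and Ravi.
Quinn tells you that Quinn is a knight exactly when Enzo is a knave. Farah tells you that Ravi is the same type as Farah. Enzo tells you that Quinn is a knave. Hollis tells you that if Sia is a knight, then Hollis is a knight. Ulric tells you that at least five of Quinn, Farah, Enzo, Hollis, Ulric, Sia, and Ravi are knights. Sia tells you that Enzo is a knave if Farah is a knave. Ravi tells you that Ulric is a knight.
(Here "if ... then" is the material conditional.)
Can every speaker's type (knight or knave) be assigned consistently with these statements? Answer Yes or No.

Yes

One consistent assignment: Quinn=knight, Farah=knight, Enzo=knave, Hollis=knight, Ulric=knight, Sia=knight, Ravi=knight.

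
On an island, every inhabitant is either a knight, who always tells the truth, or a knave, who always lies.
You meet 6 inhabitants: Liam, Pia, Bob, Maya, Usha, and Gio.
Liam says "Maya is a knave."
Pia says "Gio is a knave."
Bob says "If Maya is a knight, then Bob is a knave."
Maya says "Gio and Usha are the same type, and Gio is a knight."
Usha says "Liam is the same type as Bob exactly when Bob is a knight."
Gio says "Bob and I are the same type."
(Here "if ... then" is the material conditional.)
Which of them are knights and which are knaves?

Knights: Liam, Pia, Bob, and Usha. Knaves: Maya and Gio.

Liam (knight): "Maya is a knave" — True. ✓
Pia is a knight; "Gio is a knave" is True, as required.
Bob is a knight, and the claim "if Maya is a knight, then Bob is a knave" is indeed True.
As a knave, Maya's statement "Gio and Usha are the same type, and Gio is a knight" should be False; it is.
Usha is a knight; "Liam is the same type as Bob exactly when Bob is a knight" is True, as required.
Gio (knave): "Bob and I are the same type" — False. ✓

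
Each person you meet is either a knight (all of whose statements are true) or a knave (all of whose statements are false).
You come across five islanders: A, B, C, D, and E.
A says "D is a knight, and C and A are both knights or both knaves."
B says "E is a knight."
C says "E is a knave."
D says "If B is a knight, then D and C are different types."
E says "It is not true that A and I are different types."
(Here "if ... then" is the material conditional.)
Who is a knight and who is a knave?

A is a knight, and the claim "D is a knight, and C and A are both knights or both knaves" is indeed true.
B (knave): "E is a knight" — false. ✓
As a knight, C's statement "E is a knave" should be true; it is.
Since D is a knight, "if B is a knight, then D and C are different types" needs to be true, which holds.
E (knave): "it is not true that A and I are different types" — false. ✓

A is a knight, B is a knave, C is a knight, D is a knight, and E is a knave.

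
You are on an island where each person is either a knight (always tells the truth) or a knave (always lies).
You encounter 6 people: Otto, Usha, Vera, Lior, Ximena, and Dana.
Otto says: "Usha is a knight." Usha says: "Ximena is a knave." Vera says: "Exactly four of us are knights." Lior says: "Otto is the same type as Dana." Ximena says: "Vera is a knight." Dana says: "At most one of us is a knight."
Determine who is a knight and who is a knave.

Otto is a knight, Usha is a knight, Vera is a knave, Lior is a knave, Ximena is a knave, and Dana is a knave.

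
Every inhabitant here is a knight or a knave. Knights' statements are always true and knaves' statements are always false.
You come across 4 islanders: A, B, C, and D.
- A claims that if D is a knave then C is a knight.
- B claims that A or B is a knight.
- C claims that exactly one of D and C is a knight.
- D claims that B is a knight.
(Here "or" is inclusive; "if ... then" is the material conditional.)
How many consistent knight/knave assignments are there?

1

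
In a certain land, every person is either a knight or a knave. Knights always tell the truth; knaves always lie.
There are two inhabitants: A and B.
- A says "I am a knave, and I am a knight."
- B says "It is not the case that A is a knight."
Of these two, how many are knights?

The unique consistent assignment is A=knave, B=knight.
That has 1 knight.

1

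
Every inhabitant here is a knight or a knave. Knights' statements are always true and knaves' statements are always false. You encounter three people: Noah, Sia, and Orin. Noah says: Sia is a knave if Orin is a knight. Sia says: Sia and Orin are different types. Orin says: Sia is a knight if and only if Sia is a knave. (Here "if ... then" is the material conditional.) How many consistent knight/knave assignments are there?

2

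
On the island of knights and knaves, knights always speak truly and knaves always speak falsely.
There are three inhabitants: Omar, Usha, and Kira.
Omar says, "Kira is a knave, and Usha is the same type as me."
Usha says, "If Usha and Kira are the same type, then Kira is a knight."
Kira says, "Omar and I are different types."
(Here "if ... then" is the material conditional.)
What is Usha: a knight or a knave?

Usha is a knight.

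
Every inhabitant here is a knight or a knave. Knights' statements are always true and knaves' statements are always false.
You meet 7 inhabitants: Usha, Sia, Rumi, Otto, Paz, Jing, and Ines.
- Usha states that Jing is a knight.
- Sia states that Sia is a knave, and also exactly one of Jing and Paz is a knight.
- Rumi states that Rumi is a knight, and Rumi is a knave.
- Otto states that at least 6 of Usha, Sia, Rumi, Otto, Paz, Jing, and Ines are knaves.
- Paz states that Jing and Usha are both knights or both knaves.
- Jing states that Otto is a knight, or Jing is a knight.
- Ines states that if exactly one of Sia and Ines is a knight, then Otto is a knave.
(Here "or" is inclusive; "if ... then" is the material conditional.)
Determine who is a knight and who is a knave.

Usha is a knight, Sia is a knave, Rumi is a knave, Otto is a knave, Paz is a knight, Jing is a knight, and Ines is a knight.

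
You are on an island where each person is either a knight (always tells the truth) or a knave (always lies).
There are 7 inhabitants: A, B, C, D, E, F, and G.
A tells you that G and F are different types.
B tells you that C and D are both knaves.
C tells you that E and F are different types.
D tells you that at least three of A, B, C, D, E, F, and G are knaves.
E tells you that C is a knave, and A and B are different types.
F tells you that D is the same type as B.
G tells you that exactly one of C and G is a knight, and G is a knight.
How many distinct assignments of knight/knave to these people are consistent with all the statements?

Consistent assignments:
  A=knave, B=knave, C=knave, D=knight, E=knave, F=knave, G=knave

1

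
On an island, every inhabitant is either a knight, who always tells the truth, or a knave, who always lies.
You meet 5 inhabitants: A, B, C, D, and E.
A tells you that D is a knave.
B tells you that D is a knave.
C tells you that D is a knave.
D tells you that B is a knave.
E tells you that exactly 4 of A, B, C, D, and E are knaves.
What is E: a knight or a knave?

E is a knave.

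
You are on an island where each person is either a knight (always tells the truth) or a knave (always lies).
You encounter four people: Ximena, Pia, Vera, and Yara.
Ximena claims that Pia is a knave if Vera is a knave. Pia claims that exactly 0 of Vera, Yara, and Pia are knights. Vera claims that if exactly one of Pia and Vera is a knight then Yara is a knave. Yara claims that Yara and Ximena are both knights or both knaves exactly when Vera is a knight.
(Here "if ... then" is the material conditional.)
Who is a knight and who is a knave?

Ximena is a knight, Pia is a knave, Vera is a knight, and Yara is a knave.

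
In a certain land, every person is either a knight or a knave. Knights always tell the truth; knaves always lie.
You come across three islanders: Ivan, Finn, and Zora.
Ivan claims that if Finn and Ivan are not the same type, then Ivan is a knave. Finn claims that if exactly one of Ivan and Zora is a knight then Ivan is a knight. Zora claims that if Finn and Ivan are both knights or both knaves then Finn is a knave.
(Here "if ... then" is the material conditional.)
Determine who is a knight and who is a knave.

Knights: Ivan and Finn. Knaves: Zora.

Suppose Ivan is a knave. Then Ivan's statement "if Finn and Ivan are not the same type, then Ivan is a knave" would have to be false. Checking the 4 ways to assign the others, none is consistent with every speaker.
(For instance, with Finn=knight, Zora=knave, Ivan's claim "if Finn and Ivan are not the same type, then Ivan is a knave" comes out true where it would need to be false.)
So Ivan must be a knight, making "if Finn and Ivan are not the same type, then Ivan is a knave" true. Taking Ivan=knight, Finn=knight, Zora=knave, each remaining statement checks out:
  Finn (knight): "if exactly one of Ivan and Zora is a knight then Ivan is a knight" — true. ✓
  Zora (knave): "if Finn and Ivan are both knights or both knaves then Finn is a knave" — false. ✓
This is the unique consistent assignment.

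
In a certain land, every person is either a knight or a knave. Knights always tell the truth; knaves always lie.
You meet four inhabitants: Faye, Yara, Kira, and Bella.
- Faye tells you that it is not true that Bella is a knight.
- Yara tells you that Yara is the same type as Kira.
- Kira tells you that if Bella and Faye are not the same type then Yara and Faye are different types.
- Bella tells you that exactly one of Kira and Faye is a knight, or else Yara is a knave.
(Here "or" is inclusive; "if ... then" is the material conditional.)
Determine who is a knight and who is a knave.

Suppose Faye is a knight. Then Faye's statement "it is not true that Bella is a knight" would have to be true. Checking the 8 ways to assign the others, none is consistent with every speaker.
(For instance, with Yara=knight, Kira=knight, Bella=knight, Faye's claim "it is not true that Bella is a knight" comes out false where it would need to be true.)
So Faye must be a knave, making "it is not true that Bella is a knight" false. Taking Faye=knave, Yara=knight, Kira=knight, Bella=knight, each remaining statement checks out:
  Yara (knight): "Yara is the same type as Kira" — true. ✓
  Kira (knight): "if Bella and Faye are not the same type then Yara and Faye are different types" — true. ✓
  Bella (knight): "exactly one of Kira and Faye is a knight, or else Yara is a knave" — true. ✓
This is the unique consistent assignment.

Knights: Yara, Kira, and Bella. Knaves: Faye.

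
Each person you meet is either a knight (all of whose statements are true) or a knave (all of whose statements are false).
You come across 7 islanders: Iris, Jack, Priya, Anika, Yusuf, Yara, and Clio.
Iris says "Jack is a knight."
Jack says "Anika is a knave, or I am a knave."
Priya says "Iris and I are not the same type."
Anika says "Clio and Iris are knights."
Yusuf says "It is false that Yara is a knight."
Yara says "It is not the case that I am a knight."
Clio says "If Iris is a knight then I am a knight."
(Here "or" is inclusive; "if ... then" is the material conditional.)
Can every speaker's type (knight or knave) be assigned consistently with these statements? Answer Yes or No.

No

Checking all 128 assignments, each has at least one speaker whose statement's truth value contradicts their type.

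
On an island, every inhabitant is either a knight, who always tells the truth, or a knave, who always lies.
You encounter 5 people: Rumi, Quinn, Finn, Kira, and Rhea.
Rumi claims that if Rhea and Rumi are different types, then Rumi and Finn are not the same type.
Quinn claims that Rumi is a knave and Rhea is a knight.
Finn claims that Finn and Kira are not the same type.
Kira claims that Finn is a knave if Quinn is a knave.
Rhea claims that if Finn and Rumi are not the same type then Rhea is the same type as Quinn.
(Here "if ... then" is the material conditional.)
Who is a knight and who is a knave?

Rumi is a knight, Quinn is a knave, Finn is a knight, Kira is a knave, and Rhea is a knight.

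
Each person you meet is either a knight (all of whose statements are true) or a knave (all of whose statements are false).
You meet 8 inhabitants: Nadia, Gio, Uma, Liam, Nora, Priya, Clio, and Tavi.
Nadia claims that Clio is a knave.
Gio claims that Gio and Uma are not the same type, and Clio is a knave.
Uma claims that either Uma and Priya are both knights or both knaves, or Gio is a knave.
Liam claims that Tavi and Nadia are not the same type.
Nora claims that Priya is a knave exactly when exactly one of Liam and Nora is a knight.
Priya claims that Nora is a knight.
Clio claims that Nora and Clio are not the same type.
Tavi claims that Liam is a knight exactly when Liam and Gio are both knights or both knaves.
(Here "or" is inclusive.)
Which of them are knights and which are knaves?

Nadia is a knave, so "Clio is a knave" must be False — and it is.
Gio is a knave; "Gio and Uma are not the same type, and Clio is a knave" is False, as required.
Since Uma is a knight, "either Uma and Priya are both knights or both knaves, or Gio is a knave" needs to be true, which holds.
Since Liam is a knave, "Tavi and Nadia are not the same type" needs to be False, which holds.
Nora is a knave, and the claim "Priya is a knave exactly when exactly one of Liam and Nora is a knight" is indeed False.
Since Priya is a knave, "Nora is a knight" needs to be False, which holds.
Clio is a knight, and the claim "Nora and Clio are not the same type" is indeed true.
Since Tavi is a knave, "Liam is a knight exactly when Liam and Gio are both knights or both knaves" needs to be False, which holds.

Knights: Uma and Clio. Knaves: Nadia, Gio, Liam, Nora, Priya, and Tavi.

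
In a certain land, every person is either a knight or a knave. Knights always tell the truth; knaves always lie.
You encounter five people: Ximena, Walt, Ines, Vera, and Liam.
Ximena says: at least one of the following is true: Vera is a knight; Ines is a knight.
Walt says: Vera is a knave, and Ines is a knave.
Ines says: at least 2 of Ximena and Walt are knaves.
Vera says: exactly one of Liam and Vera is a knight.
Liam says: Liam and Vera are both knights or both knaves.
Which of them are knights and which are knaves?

Ximena is a knight, Walt is a knave, Ines is a knave, Vera is a knight, and Liam is a knave.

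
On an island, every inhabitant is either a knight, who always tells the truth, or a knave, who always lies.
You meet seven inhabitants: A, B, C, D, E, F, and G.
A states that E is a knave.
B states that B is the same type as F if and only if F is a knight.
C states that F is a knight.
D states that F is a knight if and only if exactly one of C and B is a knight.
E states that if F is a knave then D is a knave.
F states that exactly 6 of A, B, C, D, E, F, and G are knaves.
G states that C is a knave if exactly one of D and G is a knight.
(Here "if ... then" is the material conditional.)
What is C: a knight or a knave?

C is a knave.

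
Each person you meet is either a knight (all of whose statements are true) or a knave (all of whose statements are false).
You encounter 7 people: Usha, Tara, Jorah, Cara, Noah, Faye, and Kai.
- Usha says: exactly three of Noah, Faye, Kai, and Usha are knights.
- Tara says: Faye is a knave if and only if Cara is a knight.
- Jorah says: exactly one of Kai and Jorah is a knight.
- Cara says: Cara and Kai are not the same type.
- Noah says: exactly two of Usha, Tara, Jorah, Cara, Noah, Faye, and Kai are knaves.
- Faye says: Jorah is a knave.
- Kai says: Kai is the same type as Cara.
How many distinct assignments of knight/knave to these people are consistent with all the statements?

Consistent assignments:
  Usha=knave, Tara=knight, Jorah=knight, Cara=knight, Noah=knave, Faye=knave, Kai=knave
  Usha=knave, Tara=knave, Jorah=knave, Cara=knight, Noah=knave, Faye=knight, Kai=knave

2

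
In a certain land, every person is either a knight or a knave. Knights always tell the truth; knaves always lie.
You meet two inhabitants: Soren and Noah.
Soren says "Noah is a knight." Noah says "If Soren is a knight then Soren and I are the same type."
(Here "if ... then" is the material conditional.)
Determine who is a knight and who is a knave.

Knights: Soren and Noah. Knaves: none.

Suppose Soren is a knave. Then Soren's statement "Noah is a knight" would have to be false. Checking the 2 ways to assign the others, none is consistent with every speaker.
(For instance, with Noah=knight, Soren's claim "Noah is a knight" comes out true where it would need to be false.)
So Soren must be a knight, making "Noah is a knight" true. Taking Soren=knight, Noah=knight, each remaining statement checks out:
  Noah (knight): "if Soren is a knight then Soren and I are the same type" — true. ✓
This is the unique consistent assignment.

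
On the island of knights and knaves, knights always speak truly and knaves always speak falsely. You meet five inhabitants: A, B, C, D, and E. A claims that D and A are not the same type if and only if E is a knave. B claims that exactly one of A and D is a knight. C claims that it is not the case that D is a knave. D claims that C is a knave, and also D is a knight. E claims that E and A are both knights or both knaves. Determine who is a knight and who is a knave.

A is a knight, B is a knight, C is a knave, D is a knave, and E is a knave.

A is a knight, and the claim "D and A are not the same type if and only if E is a knave" is indeed true.
Since B is a knight, "exactly one of A and D is a knight" needs to be true, which holds.
C is a knave, and the claim "it is not the case that D is a knave" is indeed false.
Since D is a knave, "C is a knave, and also D is a knight" needs to be false, which holds.
E is a knave, so "E and A are both knights or both knaves" must be false — and it is.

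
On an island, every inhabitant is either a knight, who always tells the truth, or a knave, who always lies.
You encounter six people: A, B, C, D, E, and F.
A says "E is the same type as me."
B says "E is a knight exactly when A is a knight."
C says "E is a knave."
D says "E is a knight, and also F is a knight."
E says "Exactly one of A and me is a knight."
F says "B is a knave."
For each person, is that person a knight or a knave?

A (knave): "E is the same type as me" — False. ✓
B is a knave, so "E is a knight exactly when A is a knight" must be False — and it is.
C is a knave; "E is a knave" is False, as required.
D (knight): "E is a knight, and also F is a knight" — True. ✓
E (knight): "exactly one of A and me is a knight" — True. ✓
Since F is a knight, "B is a knave" needs to be True, which holds.

A is a knave, B is a knave, C is a knave, D is a knight, E is a knight, and F is a knight.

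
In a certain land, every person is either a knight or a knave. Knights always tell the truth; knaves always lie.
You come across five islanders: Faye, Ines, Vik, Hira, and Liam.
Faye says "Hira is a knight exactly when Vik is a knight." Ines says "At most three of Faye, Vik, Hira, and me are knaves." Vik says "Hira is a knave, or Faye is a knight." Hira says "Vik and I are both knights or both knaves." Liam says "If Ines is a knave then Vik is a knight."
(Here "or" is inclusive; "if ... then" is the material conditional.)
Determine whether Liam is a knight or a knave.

Liam is a knight.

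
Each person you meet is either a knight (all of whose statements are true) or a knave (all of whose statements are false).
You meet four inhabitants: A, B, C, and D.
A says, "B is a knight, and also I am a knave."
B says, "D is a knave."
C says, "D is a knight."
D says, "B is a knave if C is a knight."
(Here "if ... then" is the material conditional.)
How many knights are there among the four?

The unique consistent assignment is A=knave, B=knave, C=knight, D=knight.
That has 2 knights.

2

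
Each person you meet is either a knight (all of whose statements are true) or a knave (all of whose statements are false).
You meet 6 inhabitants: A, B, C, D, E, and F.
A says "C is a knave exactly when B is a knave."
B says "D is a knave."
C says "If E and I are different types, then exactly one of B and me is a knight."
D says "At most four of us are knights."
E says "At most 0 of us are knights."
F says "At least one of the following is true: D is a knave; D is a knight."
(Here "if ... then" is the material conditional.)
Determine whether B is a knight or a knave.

B is a knave.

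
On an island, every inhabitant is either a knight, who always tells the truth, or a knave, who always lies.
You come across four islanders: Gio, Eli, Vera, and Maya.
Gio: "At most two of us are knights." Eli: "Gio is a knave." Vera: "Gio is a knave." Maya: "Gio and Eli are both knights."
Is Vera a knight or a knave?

Consistent assignments: {Gio=knight, Eli=knave, Vera=knave, Maya=knave}
In every consistent assignment, Vera is a knave.

Vera is a knave.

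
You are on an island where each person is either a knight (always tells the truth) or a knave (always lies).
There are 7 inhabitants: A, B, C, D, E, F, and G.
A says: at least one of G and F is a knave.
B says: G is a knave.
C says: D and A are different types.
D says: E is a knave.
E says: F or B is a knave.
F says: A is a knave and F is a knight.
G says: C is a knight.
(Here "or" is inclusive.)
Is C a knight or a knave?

C is a knight.

Consistent assignments: {A=knight, B=knave, C=knight, D=knave, E=knight, F=knave, G=knight}
In every consistent assignment, C is a knight.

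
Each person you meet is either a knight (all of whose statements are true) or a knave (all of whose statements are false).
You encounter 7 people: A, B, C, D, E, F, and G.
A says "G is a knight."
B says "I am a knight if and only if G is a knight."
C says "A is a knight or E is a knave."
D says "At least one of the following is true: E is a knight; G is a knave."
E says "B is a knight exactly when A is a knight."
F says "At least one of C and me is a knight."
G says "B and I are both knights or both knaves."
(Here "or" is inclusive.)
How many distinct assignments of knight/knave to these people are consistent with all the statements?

Consistent assignments:
  A=knight, B=knight, C=knight, D=knight, E=knight, F=knight, G=knight

1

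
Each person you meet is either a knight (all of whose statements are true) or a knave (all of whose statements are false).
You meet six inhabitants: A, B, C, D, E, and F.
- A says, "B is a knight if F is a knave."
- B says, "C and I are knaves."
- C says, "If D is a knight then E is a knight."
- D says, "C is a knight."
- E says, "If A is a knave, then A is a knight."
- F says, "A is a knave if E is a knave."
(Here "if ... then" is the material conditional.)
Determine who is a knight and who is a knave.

A is a knight, B is a knave, C is a knight, D is a knight, E is a knight, and F is a knight.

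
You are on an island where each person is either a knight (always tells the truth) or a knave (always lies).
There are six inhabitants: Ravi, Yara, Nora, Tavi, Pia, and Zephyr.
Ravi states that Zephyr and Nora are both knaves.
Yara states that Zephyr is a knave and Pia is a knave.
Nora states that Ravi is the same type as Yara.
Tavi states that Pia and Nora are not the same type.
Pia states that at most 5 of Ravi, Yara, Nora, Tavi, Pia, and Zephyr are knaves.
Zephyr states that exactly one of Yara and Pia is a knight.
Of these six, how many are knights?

The unique consistent assignment is Ravi=knave, Yara=knave, Nora=knight, Tavi=knave, Pia=knight, Zephyr=knight.
That has 3 knights.

3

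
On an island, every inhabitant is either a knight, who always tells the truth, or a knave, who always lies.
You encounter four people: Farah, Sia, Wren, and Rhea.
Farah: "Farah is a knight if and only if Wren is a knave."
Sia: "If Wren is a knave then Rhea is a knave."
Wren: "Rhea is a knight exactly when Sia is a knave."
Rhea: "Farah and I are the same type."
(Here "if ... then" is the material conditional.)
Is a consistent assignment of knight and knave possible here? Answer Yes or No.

Checking all 16 assignments, each has at least one speaker whose statement's truth value contradicts their type.

No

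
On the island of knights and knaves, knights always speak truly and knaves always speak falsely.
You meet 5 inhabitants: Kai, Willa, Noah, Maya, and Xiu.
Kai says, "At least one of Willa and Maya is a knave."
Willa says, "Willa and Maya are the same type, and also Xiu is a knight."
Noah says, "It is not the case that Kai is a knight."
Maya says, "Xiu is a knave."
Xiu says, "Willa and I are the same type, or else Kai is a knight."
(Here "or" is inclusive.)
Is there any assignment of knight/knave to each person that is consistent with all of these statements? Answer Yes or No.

No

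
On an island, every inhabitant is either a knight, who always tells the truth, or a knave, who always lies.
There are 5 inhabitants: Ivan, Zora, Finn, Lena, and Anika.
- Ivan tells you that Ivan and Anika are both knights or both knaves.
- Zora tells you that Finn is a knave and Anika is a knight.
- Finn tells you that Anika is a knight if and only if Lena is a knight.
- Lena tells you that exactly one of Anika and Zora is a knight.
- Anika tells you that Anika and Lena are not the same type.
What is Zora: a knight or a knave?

Zora is a knight.

Consistent assignments: {Ivan=knight, Zora=knight, Finn=knave, Lena=knave, Anika=knight}; {Ivan=knave, Zora=knight, Finn=knave, Lena=knave, Anika=knight}
In every consistent assignment, Zora is a knight.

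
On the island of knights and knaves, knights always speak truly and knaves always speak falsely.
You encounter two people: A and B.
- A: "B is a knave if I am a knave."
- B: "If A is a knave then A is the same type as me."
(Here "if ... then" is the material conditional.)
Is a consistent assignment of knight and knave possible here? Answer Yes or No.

Yes

One consistent assignment: A=knight, B=knight.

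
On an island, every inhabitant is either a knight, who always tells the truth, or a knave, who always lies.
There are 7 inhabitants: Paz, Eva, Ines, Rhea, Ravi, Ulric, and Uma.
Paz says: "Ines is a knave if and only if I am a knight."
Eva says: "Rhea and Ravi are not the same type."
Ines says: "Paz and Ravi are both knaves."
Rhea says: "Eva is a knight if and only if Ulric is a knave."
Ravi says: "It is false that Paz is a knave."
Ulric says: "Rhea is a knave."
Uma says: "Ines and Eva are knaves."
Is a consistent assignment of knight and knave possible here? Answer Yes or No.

One consistent assignment: Paz=knight, Eva=knight, Ines=knave, Rhea=knave, Ravi=knight, Ulric=knight, Uma=knave.

Yes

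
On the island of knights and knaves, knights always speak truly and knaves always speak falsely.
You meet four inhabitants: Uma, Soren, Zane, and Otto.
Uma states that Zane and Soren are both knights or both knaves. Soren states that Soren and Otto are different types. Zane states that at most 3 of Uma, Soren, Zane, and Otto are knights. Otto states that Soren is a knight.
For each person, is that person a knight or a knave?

Uma is a knave, Soren is a knave, Zane is a knight, and Otto is a knave.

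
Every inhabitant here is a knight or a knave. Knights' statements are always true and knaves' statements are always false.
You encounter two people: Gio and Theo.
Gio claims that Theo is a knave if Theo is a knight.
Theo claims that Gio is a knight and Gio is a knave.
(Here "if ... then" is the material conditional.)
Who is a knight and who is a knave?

Gio is a knight, so "Theo is a knave if Theo is a knight" must be true — and it is.
Since Theo is a knave, "Gio is a knight and Gio is a knave" needs to be False, which holds.

Gio is a knight and Theo is a knave.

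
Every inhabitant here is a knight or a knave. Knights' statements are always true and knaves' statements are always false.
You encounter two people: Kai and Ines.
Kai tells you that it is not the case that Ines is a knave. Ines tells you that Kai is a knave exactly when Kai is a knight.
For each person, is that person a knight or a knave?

Suppose Kai is a knight. Then Kai's statement "it is not the case that Ines is a knave" would have to be true. Checking the 2 ways to assign the others, none is consistent with every speaker.
(For instance, with Ines=knave, Kai's claim "it is not the case that Ines is a knave" comes out false where it would need to be true.)
So Kai must be a knave, making "it is not the case that Ines is a knave" false. Taking Kai=knave, Ines=knave, each remaining statement checks out:
  Ines (knave): "Kai is a knave exactly when Kai is a knight" — false. ✓
This is the unique consistent assignment.

Knights: none. Knaves: Kai and Ines.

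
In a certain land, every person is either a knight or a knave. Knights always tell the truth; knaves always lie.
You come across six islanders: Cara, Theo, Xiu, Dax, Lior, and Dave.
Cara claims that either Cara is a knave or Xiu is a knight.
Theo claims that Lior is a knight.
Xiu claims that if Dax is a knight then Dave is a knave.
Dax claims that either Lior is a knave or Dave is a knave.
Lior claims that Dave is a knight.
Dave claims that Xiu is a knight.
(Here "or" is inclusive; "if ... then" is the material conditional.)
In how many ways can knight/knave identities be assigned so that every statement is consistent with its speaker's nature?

1

Consistent assignments:
  Cara=knight, Theo=knight, Xiu=knight, Dax=knave, Lior=knight, Dave=knight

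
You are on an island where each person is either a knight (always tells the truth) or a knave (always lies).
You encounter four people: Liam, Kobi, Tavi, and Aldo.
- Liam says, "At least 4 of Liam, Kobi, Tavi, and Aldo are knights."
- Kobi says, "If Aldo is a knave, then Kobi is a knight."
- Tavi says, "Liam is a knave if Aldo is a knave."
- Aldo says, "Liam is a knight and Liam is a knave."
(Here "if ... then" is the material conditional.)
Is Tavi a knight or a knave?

Tavi is a knight.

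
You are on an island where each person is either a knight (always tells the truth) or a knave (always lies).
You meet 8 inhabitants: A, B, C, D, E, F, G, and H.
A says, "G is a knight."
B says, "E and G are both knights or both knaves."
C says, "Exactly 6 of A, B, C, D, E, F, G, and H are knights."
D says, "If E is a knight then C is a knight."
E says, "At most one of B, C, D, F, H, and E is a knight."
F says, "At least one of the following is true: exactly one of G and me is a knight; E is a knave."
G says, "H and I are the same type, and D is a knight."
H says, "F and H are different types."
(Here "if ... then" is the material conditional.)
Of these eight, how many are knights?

1

The unique consistent assignment is A=knave, B=knave, C=knave, D=knave, E=knight, F=knave, G=knave, H=knave.
That has 1 knight.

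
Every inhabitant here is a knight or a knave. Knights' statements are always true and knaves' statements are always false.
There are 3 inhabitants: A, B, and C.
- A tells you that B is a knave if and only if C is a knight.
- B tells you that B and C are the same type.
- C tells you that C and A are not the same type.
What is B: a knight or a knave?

B is a knight.

Consistent assignments: {A=knave, B=knight, C=knight}
In every consistent assignment, B is a knight.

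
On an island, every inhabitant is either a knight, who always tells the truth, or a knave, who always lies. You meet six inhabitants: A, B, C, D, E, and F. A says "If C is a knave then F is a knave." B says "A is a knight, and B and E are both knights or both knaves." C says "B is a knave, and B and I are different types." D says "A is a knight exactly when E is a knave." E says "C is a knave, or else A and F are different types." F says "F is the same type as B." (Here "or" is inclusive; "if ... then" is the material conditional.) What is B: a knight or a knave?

B is a knight.

Consistent assignments: {A=knight, B=knight, C=knave, D=knave, E=knight, F=knave}
In every consistent assignment, B is a knight.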